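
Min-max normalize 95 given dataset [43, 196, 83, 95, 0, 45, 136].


min=0, max=196
(95-0)/(196-0) = 95/196 = 0.4847

0.4847


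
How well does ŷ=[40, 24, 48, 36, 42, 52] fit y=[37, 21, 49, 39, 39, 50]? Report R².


ȳ = 39.1667
SS_res = Σ(y-ŷ)² = 41
SS_tot = Σ(y-ȳ)² = 548.83
R² = 1 - SS_res/SS_tot = 1 - 0.0747 = 0.9253

0.9253


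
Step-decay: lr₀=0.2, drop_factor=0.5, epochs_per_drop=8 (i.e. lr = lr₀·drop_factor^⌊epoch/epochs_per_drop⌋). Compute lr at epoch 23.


n_drops = ⌊23/8⌋ = 2
lr = 0.2·0.5^2 = 0.2·0.25 = 0.05

0.05


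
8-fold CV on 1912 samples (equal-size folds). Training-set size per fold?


Fold size = 1912/8 = 239
Training per fold = 1912 - 239 = 1673

1673


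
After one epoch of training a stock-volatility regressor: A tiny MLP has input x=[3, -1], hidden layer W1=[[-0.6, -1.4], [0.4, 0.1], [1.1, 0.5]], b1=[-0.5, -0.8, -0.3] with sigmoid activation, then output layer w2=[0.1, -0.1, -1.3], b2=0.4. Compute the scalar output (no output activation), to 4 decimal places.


z1[0] = (-0.6)·(3) + (-1.4)·(-1) - 0.5 = -0.9
z1[1] = (0.4)·(3) + (0.1)·(-1) - 0.8 = 0.3
z1[2] = (1.1)·(3) + (0.5)·(-1) - 0.3 = 2.5
h = sigmoid(z1) = [0.2891, 0.5744, 0.9241]
output = (0.1)·(0.2891) + (-0.1)·(0.5744) + (-1.3)·(0.9241) + 0.4 = -0.8299

-0.8299


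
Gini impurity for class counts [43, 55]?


Probabilities: [43/98, 55/98] ≈ [0.4388, 0.5612]
Σpᵢ² = (1849 + 3025)/98² = 4874/9604
Gini = 1 - Σpᵢ² = 1 - 4874/9604 = 0.4925

0.4925


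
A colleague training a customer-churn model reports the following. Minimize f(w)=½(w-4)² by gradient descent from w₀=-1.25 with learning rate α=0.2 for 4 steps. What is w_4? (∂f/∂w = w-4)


step 1: grad = -1.25-4 = -5.25; w = -1.25 - 0.2·(-5.25) = -0.2
step 2: grad = -0.2-4 = -4.2; w = -0.2 - 0.2·(-4.2) = 0.64
step 3: grad = 0.64-4 = -3.36; w = 0.64 - 0.2·(-3.36) = 1.312
step 4: grad = 1.312-4 = -2.688; w = 1.312 - 0.2·(-2.688) = 1.8496

1.8496


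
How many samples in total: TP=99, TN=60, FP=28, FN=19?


Total = TP + TN + FP + FN
= 99 + 60 + 28 + 19
= 206
(Predicted positive: 127, predicted negative: 79)

206


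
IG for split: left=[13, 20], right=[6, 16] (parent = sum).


Parent = [19, 36], H_parent = 0.9299
H_left = 0.9673 (n=33), H_right = 0.8454 (n=22)
H_children = (33/55)·0.9673 + (22/55)·0.8454 = 0.9185
IG = 0.9299 - 0.9185 = 0.0114

0.0114


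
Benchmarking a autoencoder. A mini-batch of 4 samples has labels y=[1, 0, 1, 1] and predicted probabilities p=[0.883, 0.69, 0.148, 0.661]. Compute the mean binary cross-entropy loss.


L[0] = -ln(0.883) = 0.1244
L[1] = -ln(1-0.69) = -ln(0.31) = 1.1712
L[2] = -ln(0.148) = 1.9105
L[3] = -ln(0.661) = 0.414
mean = (0.1244 + 1.1712 + 1.9105 + 0.414)/4 = 0.905

0.905


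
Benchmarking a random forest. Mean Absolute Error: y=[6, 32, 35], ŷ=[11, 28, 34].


Absolute errors: |6-11|=5, |32-28|=4, |35-34|=1
Sum = 10
MAE = 10/3 = 10/3

10/3


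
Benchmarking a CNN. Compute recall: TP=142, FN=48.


Recall = TP/(TP+FN)
= 142/(142+48)
= 142/190 = 74.74%

74.74%


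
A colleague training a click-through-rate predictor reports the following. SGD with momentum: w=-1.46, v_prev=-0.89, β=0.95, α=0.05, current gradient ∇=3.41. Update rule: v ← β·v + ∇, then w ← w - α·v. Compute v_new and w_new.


v_new = 0.95·-0.89 + 3.41 = -0.8455 + 3.41 = 2.5645
w_new = -1.46 - 0.05·2.5645 = -1.46 - 0.128225 = -1.588225

v_new=2.5645, w_new=-1.588225


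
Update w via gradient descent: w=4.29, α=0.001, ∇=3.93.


w_new = w - α·∇
= 4.29 - 0.001·3.93
= 4.29 - 0.00393
= 4.28607

4.28607


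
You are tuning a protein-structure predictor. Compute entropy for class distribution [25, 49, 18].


Probabilities: [25/92, 49/92, 18/92] ≈ [0.2717, 0.5326, 0.1957]
H = -((25/92)·log₂(25/92) + (49/92)·log₂(49/92) + (18/92)·log₂(18/92))
  = 1.4553 bits

1.4553 bits


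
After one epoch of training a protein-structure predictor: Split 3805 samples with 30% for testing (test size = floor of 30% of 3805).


Test = ⌊3805·30/100⌋ = 1141
Train = 3805 - 1141 = 2664

Train: 2664, Test: 1141


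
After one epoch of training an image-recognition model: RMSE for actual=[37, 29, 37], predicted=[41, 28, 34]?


MSE = 26/3 = 8.6667
RMSE = √(26/3) = 2.9439

2.9439


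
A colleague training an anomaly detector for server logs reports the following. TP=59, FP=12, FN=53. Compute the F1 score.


Precision = 59/71 = 0.831
Recall = 59/112 = 0.5268
F1 = 2·P·R/(P+R) = 2·TP/(2·TP+FP+FN) = 118/(118+12+53) = 118/183 = 0.6448

0.6448


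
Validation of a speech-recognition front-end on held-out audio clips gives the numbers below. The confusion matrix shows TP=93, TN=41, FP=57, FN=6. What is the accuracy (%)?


Accuracy = (TP+TN)/(TP+TN+FP+FN)
= (93+41)/(197)
= 134/197 = 68.02%

68.02%


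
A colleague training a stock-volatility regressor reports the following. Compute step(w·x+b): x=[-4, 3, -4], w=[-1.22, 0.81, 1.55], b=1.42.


z = (-4)·(-1.22) + (3)·(0.81) + (-4)·(1.55) + 1.42
  = 2.53
step(z) = 1 (z≥0)

1


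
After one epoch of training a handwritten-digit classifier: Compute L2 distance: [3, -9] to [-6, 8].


d = √((3+ 6)² + (-9-8)²)
  = √(81 + 289)
  = √370 = 19.2354

19.2354


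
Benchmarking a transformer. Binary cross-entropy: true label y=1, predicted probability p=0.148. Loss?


BCE = -[y·ln(p) + (1-y)·ln(1-p)]
= -1·ln(0.148) - 0
= -ln(0.148) = 1.9105

1.9105


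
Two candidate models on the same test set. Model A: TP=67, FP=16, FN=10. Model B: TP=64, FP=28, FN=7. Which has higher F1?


Model A: P=67/83=0.8072, R=67/77=0.8701, F1=2PR/(P+R)=2TP/(2TP+FP+FN)=134/160=0.8375
Model B: P=64/92=0.6957, R=64/71=0.9014, F1=2PR/(P+R)=2TP/(2TP+FP+FN)=128/163=0.7853
0.8375 > 0.7853 → Model A

Model A


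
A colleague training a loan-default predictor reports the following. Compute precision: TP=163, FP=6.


Precision = TP/(TP+FP)
= 163/(163+6)
= 163/169 = 96.45%

96.45%


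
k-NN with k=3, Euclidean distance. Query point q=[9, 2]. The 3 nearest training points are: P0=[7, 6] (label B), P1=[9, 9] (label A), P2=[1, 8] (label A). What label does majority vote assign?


d(q,P0) = 4.4721  (label B)
d(q,P1) = 7.0  (label A)
d(q,P2) = 10.0  (label A)
Votes: A=2, B=1
Majority → A

A


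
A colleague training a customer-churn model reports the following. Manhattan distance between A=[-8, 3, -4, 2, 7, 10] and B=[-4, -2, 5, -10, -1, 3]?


d = |-8+ 4| + |3+ 2| + |-4-5| + |2+ 10| + |7+ 1| + |10-3|
  = 4 + 5 + 9 + 12 + 8 + 7
  = 45

45


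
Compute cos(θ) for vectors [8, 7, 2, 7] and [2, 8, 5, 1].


A·B = 8·2 + 7·8 + 2·5 + 7·1 = 89
‖A‖ = √166 = 12.8841, ‖B‖ = √94 = 9.6954
cos = 89/(√166·√94) = 89/√15604 = 0.7125

0.7125


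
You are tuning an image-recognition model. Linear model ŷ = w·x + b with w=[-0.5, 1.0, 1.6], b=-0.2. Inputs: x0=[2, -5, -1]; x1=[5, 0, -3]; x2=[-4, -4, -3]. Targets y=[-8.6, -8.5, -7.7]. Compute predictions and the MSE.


ŷ0 = (-0.5)·(2) + (1.0)·(-5) + (1.6)·(-1) - 0.2 = -7.8
ŷ1 = (-0.5)·(5) + (1.0)·(0) + (1.6)·(-3) - 0.2 = -7.5
ŷ2 = (-0.5)·(-4) + (1.0)·(-4) + (1.6)·(-3) - 0.2 = -7.0
errors² = [0.64, 1.0, 0.49]
MSE = 2.1300/3 = 0.71

0.71


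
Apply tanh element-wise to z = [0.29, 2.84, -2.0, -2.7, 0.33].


tanh(0.29) = 0.2821
tanh(2.84) = 0.9932
tanh(-2.0) = -0.964
tanh(-2.7) = -0.991
tanh(0.33) = 0.3185
result = [0.2821, 0.9932, -0.964, -0.991, 0.3185]

[0.2821, 0.9932, -0.964, -0.991, 0.3185]


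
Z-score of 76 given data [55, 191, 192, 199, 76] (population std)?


μ = 142.6, σ = 63.3612
z = (76 - 142.6)/63.3612 = -1.0511

-1.0511


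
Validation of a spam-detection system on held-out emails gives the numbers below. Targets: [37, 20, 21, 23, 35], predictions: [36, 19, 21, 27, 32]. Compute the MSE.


Squared errors: (37-36)²=1, (20-19)²=1, (21-21)²=0, (23-27)²=16, (35-32)²=9
Sum = 27
MSE = 27/5 = 27/5

27/5


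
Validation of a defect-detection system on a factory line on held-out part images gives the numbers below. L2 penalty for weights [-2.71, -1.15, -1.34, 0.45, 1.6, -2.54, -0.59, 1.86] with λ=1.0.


‖w‖₂² = (-2.71)² + (-1.15)² + (-1.34)² + (0.45)² + (1.6)² + (-2.54)² + (-0.59)² + (1.86)²
     = 7.3441 + 1.3225 + 1.7956 + 0.2025 + 2.56 + 6.4516 + 0.3481 + 3.4596
     = 23.484
λ·‖w‖₂² = 1.0·23.484 = 23.484

23.484


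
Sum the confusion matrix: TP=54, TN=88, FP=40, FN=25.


Total = TP + TN + FP + FN
= 54 + 88 + 40 + 25
= 207
(Predicted positive: 94, predicted negative: 113)

207


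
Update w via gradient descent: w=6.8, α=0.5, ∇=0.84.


w_new = w - α·∇
= 6.8 - 0.5·0.84
= 6.8 - 0.42
= 6.38

6.38


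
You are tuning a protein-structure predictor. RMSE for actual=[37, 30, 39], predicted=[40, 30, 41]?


MSE = 13/3 = 4.3333
RMSE = √(13/3) = 2.0817

2.0817


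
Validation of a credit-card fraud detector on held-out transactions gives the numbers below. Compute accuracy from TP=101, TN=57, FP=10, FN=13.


Accuracy = (TP+TN)/(TP+TN+FP+FN)
= (101+57)/(181)
= 158/181 = 87.29%

87.29%


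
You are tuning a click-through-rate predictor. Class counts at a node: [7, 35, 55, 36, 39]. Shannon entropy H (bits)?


Probabilities: [7/172, 35/172, 55/172, 36/172, 39/172] ≈ [0.0407, 0.2035, 0.3198, 0.2093, 0.2267]
H = -((7/172)·log₂(7/172) + (35/172)·log₂(35/172) + (55/172)·log₂(55/172) + (36/172)·log₂(36/172) + (39/172)·log₂(39/172))
  = 2.1391 bits

2.1391 bits


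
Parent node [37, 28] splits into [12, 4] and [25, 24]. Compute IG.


Parent = [37, 28], H_parent = 0.9861
H_left = 0.8113 (n=16), H_right = 0.9997 (n=49)
H_children = (16/65)·0.8113 + (49/65)·0.9997 = 0.9533
IG = 0.9861 - 0.9533 = 0.0328

0.0328


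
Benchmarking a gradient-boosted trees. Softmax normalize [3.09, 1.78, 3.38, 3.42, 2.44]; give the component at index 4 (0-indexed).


Exponentials: e^3.09=21.9771, e^1.78=5.9299, e^3.38=29.3708, e^3.42=30.5694, e^2.44=11.473
Sum = 99.3202
Softmax = [0.2213, 0.0597, 0.2957, 0.3078, 0.1155]
p[4] = 11.473/99.3202 = 0.1155

0.1155


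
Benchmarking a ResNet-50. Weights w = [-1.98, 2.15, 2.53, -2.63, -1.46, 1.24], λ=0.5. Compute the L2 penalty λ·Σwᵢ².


‖w‖₂² = (-1.98)² + (2.15)² + (2.53)² + (-2.63)² + (-1.46)² + (1.24)²
     = 3.9204 + 4.6225 + 6.4009 + 6.9169 + 2.1316 + 1.5376
     = 25.5299
λ·‖w‖₂² = 0.5·25.5299 = 12.76495

12.76495


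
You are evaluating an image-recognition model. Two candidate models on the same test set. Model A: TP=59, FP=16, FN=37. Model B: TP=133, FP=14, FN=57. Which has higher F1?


Model A: P=59/75=0.7867, R=59/96=0.6146, F1=2PR/(P+R)=2TP/(2TP+FP+FN)=118/171=0.6901
Model B: P=133/147=0.9048, R=133/190=0.7, F1=2PR/(P+R)=2TP/(2TP+FP+FN)=266/337=0.7893
0.6901 < 0.7893 → Model B

Model B


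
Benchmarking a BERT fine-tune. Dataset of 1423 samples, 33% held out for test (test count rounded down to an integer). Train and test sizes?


Test = ⌊1423·33/100⌋ = 469
Train = 1423 - 469 = 954

Train: 954, Test: 469


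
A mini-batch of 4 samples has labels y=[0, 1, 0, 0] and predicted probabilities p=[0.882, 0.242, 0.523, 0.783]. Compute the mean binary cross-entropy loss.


L[0] = -ln(1-0.882) = -ln(0.118) = 2.1371
L[1] = -ln(0.242) = 1.4188
L[2] = -ln(1-0.523) = -ln(0.477) = 0.7402
L[3] = -ln(1-0.783) = -ln(0.217) = 1.5279
mean = (2.1371 + 1.4188 + 0.7402 + 1.5279)/4 = 1.456

1.456


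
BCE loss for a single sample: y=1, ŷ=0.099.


BCE = -[y·ln(p) + (1-y)·ln(1-p)]
= -1·ln(0.099) - 0
= -ln(0.099) = 2.3126

2.3126


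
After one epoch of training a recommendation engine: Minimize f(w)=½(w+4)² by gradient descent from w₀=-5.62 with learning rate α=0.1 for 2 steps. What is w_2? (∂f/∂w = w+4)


step 1: grad = -5.62+4 = -1.62; w = -5.62 - 0.1·(-1.62) = -5.458
step 2: grad = -5.458+4 = -1.458; w = -5.458 - 0.1·(-1.458) = -5.3122

-5.3122


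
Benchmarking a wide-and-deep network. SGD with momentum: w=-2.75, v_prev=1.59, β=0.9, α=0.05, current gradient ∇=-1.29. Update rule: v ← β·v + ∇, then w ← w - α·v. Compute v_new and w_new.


v_new = 0.9·1.59 - 1.29 = 1.431 - 1.29 = 0.141
w_new = -2.75 - 0.05·0.141 = -2.75 - 0.00705 = -2.75705

v_new=0.141, w_new=-2.75705


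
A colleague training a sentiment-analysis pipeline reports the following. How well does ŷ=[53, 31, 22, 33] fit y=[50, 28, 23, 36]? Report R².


ȳ = 34.25
SS_res = Σ(y-ŷ)² = 28
SS_tot = Σ(y-ȳ)² = 416.75
R² = 1 - SS_res/SS_tot = 1 - 0.0672 = 0.9328

0.9328


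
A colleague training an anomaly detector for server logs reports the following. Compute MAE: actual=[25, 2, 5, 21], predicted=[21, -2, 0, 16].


Absolute errors: |25-21|=4, |2+ 2|=4, |5-0|=5, |21-16|=5
Sum = 18
MAE = 18/4 = 9/2

9/2


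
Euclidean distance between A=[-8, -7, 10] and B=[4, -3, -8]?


d = √((-8-4)² + (-7+ 3)² + (10+ 8)²)
  = √(144 + 16 + 324)
  = √484 = 22.0

22.0


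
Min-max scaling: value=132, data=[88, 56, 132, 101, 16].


min=16, max=132
(132-16)/(132-16) = 116/116 = 1.0

1.0


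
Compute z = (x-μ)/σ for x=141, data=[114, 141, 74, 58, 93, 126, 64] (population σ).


μ = 95.7143, σ = 29.7836
z = (141 - 95.7143)/29.7836 = 1.5205

1.5205


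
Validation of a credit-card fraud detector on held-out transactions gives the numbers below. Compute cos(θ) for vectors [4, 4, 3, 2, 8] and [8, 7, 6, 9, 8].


A·B = 4·8 + 4·7 + 3·6 + 2·9 + 8·8 = 160
‖A‖ = √109 = 10.4403, ‖B‖ = √294 = 17.1464
cos = 160/(√109·√294) = 160/√32046 = 0.8938

0.8938


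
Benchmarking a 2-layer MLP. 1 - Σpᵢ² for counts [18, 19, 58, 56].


Probabilities: [18/151, 19/151, 58/151, 56/151] ≈ [0.1192, 0.1258, 0.3841, 0.3709]
Σpᵢ² = (324 + 361 + 3364 + 3136)/151² = 7185/22801
Gini = 1 - Σpᵢ² = 1 - 7185/22801 = 0.6849

0.6849


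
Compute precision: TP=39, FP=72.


Precision = TP/(TP+FP)
= 39/(39+72)
= 39/111 = 35.14%

35.14%


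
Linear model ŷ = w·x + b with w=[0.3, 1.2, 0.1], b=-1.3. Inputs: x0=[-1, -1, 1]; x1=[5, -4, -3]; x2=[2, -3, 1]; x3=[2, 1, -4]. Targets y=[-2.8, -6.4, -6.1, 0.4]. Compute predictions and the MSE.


ŷ0 = (0.3)·(-1) + (1.2)·(-1) + (0.1)·(1) - 1.3 = -2.7
ŷ1 = (0.3)·(5) + (1.2)·(-4) + (0.1)·(-3) - 1.3 = -4.9
ŷ2 = (0.3)·(2) + (1.2)·(-3) + (0.1)·(1) - 1.3 = -4.2
ŷ3 = (0.3)·(2) + (1.2)·(1) + (0.1)·(-4) - 1.3 = 0.1
errors² = [0.01, 2.25, 3.61, 0.09]
MSE = 5.9600/4 = 1.49

1.49


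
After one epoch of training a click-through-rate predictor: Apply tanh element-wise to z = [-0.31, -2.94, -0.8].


tanh(-0.31) = -0.3004
tanh(-2.94) = -0.9944
tanh(-0.8) = -0.664
result = [-0.3004, -0.9944, -0.664]

[-0.3004, -0.9944, -0.664]


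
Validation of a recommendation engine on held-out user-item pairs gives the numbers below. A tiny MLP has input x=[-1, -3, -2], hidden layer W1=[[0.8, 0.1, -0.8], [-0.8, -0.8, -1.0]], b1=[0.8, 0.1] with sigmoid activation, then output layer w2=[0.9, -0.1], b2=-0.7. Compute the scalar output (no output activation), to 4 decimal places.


z1[0] = (0.8)·(-1) + (0.1)·(-3) + (-0.8)·(-2) + 0.8 = 1.3
z1[1] = (-0.8)·(-1) + (-0.8)·(-3) + (-1.0)·(-2) + 0.1 = 5.3
h = sigmoid(z1) = [0.7858, 0.995]
output = (0.9)·(0.7858) + (-0.1)·(0.995) - 0.7 = -0.0923

-0.0923


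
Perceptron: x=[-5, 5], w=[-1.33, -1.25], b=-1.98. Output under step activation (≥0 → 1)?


z = (-5)·(-1.33) + (5)·(-1.25) - 1.98
  = -1.58
step(z) = 0 (z<0)

0


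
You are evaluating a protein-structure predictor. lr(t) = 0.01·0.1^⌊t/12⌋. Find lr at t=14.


n_drops = ⌊14/12⌋ = 1
lr = 0.01·0.1^1 = 0.01·0.1 = 0.001

0.001


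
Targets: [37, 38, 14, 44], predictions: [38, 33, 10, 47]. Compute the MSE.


Squared errors: (37-38)²=1, (38-33)²=25, (14-10)²=16, (44-47)²=9
Sum = 51
MSE = 51/4 = 51/4

51/4


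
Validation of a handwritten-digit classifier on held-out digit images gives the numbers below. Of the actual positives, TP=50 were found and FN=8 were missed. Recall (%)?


Recall = TP/(TP+FN)
= 50/(50+8)
= 50/58 = 86.21%

86.21%


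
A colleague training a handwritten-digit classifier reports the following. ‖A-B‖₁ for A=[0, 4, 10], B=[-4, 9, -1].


d = |0+ 4| + |4-9| + |10+ 1|
  = 4 + 5 + 11
  = 20

20


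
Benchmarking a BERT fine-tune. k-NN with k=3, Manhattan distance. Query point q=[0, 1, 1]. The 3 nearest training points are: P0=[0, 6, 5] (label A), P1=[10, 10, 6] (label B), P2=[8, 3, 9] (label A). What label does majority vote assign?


d(q,P0) = 9  (label A)
d(q,P1) = 24  (label B)
d(q,P2) = 18  (label A)
Votes: A=2, B=1
Majority → A

A


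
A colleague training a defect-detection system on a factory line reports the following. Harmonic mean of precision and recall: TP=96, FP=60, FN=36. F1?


Precision = 96/156 = 0.6154
Recall = 96/132 = 0.7273
F1 = 2·P·R/(P+R) = 2·TP/(2·TP+FP+FN) = 192/(192+60+36) = 192/288 = 0.6667

0.6667


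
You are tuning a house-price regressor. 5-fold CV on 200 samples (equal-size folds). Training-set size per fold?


Fold size = 200/5 = 40
Training per fold = 200 - 40 = 160

160


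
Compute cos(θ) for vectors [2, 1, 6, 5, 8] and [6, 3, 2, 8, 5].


A·B = 2·6 + 1·3 + 6·2 + 5·8 + 8·5 = 107
‖A‖ = √130 = 11.4018, ‖B‖ = √138 = 11.7473
cos = 107/(√130·√138) = 107/√17940 = 0.7989

0.7989


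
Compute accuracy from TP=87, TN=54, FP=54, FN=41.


Accuracy = (TP+TN)/(TP+TN+FP+FN)
= (87+54)/(236)
= 141/236 = 59.75%

59.75%


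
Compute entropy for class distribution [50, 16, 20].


Probabilities: [50/86, 16/86, 20/86] ≈ [0.5814, 0.186, 0.2326]
H = -((50/86)·log₂(50/86) + (16/86)·log₂(16/86) + (20/86)·log₂(20/86))
  = 1.3957 bits

1.3957 bits


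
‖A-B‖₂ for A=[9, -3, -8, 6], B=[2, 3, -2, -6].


d = √((9-2)² + (-3-3)² + (-8+ 2)² + (6+ 6)²)
  = √(49 + 36 + 36 + 144)
  = √265 = 16.2788

16.2788


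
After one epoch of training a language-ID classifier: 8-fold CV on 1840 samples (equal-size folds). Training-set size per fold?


Fold size = 1840/8 = 230
Training per fold = 1840 - 230 = 1610

1610


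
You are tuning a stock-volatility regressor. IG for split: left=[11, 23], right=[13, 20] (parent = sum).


Parent = [24, 43], H_parent = 0.9412
H_left = 0.9082 (n=34), H_right = 0.9673 (n=33)
H_children = (34/67)·0.9082 + (33/67)·0.9673 = 0.9373
IG = 0.9412 - 0.9373 = 0.0039

0.0039


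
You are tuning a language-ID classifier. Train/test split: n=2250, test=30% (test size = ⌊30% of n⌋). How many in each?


Test = ⌊2250·30/100⌋ = 675
Train = 2250 - 675 = 1575

Train: 1575, Test: 675


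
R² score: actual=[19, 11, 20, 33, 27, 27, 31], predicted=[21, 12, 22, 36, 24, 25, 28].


ȳ = 24
SS_res = Σ(y-ŷ)² = 40
SS_tot = Σ(y-ȳ)² = 358
R² = 1 - SS_res/SS_tot = 1 - 0.1117 = 0.8883

0.8883


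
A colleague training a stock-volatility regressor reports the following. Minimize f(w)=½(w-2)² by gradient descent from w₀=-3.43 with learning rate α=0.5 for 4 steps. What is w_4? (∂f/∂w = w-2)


step 1: grad = -3.43-2 = -5.43; w = -3.43 - 0.5·(-5.43) = -0.715
step 2: grad = -0.715-2 = -2.715; w = -0.715 - 0.5·(-2.715) = 0.6425
step 3: grad = 0.6425-2 = -1.3575; w = 0.6425 - 0.5·(-1.3575) = 1.32125
step 4: grad = 1.32125-2 = -0.67875; w = 1.32125 - 0.5·(-0.67875) = 1.660625

1.660625


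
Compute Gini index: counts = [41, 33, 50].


Probabilities: [41/124, 33/124, 50/124] ≈ [0.3306, 0.2661, 0.4032]
Σpᵢ² = (1681 + 1089 + 2500)/124² = 5270/15376
Gini = 1 - Σpᵢ² = 1 - 5270/15376 = 0.6573

0.6573


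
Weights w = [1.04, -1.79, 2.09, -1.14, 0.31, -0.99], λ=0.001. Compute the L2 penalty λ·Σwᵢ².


‖w‖₂² = (1.04)² + (-1.79)² + (2.09)² + (-1.14)² + (0.31)² + (-0.99)²
     = 1.0816 + 3.2041 + 4.3681 + 1.2996 + 0.0961 + 0.9801
     = 11.0296
λ·‖w‖₂² = 0.001·11.0296 = 0.01103

0.01103


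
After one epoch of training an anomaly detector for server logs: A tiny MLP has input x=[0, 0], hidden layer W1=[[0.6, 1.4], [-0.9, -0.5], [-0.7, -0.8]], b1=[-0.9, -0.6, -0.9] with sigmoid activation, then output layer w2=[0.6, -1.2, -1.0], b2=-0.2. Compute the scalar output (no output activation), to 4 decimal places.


z1[0] = (0.6)·(0) + (1.4)·(0) - 0.9 = -0.9
z1[1] = (-0.9)·(0) + (-0.5)·(0) - 0.6 = -0.6
z1[2] = (-0.7)·(0) + (-0.8)·(0) - 0.9 = -0.9
h = sigmoid(z1) = [0.2891, 0.3543, 0.2891]
output = (0.6)·(0.2891) + (-1.2)·(0.3543) + (-1.0)·(0.2891) - 0.2 = -0.7408

-0.7408


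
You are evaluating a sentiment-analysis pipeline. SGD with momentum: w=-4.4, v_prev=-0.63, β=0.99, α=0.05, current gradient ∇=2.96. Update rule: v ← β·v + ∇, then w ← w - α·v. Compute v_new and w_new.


v_new = 0.99·-0.63 + 2.96 = -0.6237 + 2.96 = 2.3363
w_new = -4.4 - 0.05·2.3363 = -4.4 - 0.116815 = -4.516815

v_new=2.3363, w_new=-4.516815


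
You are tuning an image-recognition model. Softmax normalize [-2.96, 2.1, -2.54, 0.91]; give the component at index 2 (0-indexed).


Exponentials: e^-2.96=0.0518, e^2.1=8.1662, e^-2.54=0.0789, e^0.91=2.4843
Sum = 10.7812
Softmax = [0.0048, 0.7574, 0.0073, 0.2304]
p[2] = 0.0789/10.7812 = 0.0073

0.0073


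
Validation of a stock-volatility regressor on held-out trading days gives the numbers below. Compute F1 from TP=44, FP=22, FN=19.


Precision = 44/66 = 0.6667
Recall = 44/63 = 0.6984
F1 = 2·P·R/(P+R) = 2·TP/(2·TP+FP+FN) = 88/(88+22+19) = 88/129 = 0.6822

0.6822


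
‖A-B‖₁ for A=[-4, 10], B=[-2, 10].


d = |-4+ 2| + |10-10|
  = 2 + 0
  = 2

2


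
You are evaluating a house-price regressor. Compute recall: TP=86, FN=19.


Recall = TP/(TP+FN)
= 86/(86+19)
= 86/105 = 81.9%

81.9%


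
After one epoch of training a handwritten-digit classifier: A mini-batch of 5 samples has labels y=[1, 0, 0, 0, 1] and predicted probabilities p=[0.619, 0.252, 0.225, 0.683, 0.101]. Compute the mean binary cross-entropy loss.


L[0] = -ln(0.619) = 0.4797
L[1] = -ln(1-0.252) = -ln(0.748) = 0.2904
L[2] = -ln(1-0.225) = -ln(0.775) = 0.2549
L[3] = -ln(1-0.683) = -ln(0.317) = 1.1489
L[4] = -ln(0.101) = 2.2926
mean = (0.4797 + 0.2904 + 0.2549 + 1.1489 + 2.2926)/5 = 0.8933

0.8933


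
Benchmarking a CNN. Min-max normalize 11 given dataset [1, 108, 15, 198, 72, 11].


min=1, max=198
(11-1)/(198-1) = 10/197 = 0.0508

0.0508


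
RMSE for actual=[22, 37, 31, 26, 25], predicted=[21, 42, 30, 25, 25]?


MSE = 28/5 = 5.6
RMSE = √(28/5) = 2.3664

2.3664


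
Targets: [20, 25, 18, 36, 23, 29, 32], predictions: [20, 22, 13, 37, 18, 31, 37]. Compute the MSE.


Squared errors: (20-20)²=0, (25-22)²=9, (18-13)²=25, (36-37)²=1, (23-18)²=25, (29-31)²=4, (32-37)²=25
Sum = 89
MSE = 89/7 = 89/7

89/7


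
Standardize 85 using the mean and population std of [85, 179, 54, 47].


μ = 91.25, σ = 52.6421
z = (85 - 91.25)/52.6421 = -0.1187

-0.1187


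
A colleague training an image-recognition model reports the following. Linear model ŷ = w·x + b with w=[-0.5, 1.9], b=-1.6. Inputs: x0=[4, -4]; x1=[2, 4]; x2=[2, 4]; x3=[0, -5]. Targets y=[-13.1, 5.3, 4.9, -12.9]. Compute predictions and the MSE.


ŷ0 = (-0.5)·(4) + (1.9)·(-4) - 1.6 = -11.2
ŷ1 = (-0.5)·(2) + (1.9)·(4) - 1.6 = 5.0
ŷ2 = (-0.5)·(2) + (1.9)·(4) - 1.6 = 5.0
ŷ3 = (-0.5)·(0) + (1.9)·(-5) - 1.6 = -11.1
errors² = [3.61, 0.09, 0.01, 3.24]
MSE = 6.9500/4 = 1.7375

1.7375


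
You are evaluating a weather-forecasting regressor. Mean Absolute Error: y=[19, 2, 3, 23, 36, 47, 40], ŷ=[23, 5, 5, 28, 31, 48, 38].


Absolute errors: |19-23|=4, |2-5|=3, |3-5|=2, |23-28|=5, |36-31|=5, |47-48|=1, |40-38|=2
Sum = 22
MAE = 22/7 = 22/7

22/7


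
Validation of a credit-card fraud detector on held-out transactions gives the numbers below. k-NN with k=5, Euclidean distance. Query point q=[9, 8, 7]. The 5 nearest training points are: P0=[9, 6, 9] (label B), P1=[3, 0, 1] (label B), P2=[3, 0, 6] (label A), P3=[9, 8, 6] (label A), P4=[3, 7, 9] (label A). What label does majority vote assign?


d(q,P0) = 2.8284  (label B)
d(q,P1) = 11.6619  (label B)
d(q,P2) = 10.0499  (label A)
d(q,P3) = 1.0  (label A)
d(q,P4) = 6.4031  (label A)
Votes: A=3, B=2
Majority → A

A


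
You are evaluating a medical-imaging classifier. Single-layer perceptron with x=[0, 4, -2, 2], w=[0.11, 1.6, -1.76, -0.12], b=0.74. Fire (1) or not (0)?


z = (0)·(0.11) + (4)·(1.6) + (-2)·(-1.76) + (2)·(-0.12) + 0.74
  = 10.42
step(z) = 1 (z≥0)

1


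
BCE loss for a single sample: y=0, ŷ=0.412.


BCE = -[y·ln(p) + (1-y)·ln(1-p)]
= -0 - 1·ln(1-0.412)
= -ln(0.588) = 0.531

0.531


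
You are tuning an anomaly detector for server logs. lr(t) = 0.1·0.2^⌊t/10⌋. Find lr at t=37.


n_drops = ⌊37/10⌋ = 3
lr = 0.1·0.2^3 = 0.1·0.008 = 0.0008

0.0008


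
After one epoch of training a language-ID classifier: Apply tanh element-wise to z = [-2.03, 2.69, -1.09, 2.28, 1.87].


tanh(-2.03) = -0.9661
tanh(2.69) = 0.9908
tanh(-1.09) = -0.7969
tanh(2.28) = 0.9793
tanh(1.87) = 0.9536
result = [-0.9661, 0.9908, -0.7969, 0.9793, 0.9536]

[-0.9661, 0.9908, -0.7969, 0.9793, 0.9536]


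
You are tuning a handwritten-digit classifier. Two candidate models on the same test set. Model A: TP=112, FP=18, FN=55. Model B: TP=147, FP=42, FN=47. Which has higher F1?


Model A: P=112/130=0.8615, R=112/167=0.6707, F1=2PR/(P+R)=2TP/(2TP+FP+FN)=224/297=0.7542
Model B: P=147/189=0.7778, R=147/194=0.7577, F1=2PR/(P+R)=2TP/(2TP+FP+FN)=294/383=0.7676
0.7542 < 0.7676 → Model B

Model B


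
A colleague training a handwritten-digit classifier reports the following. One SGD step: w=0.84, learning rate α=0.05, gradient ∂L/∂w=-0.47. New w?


w_new = w - α·∇
= 0.84 - 0.05·-0.47
= 0.84 + 0.0235
= 0.8635

0.8635


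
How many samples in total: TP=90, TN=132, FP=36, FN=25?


Total = TP + TN + FP + FN
= 90 + 132 + 36 + 25
= 283
(Predicted positive: 126, predicted negative: 157)

283


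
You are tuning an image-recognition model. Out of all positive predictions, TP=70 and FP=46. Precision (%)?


Precision = TP/(TP+FP)
= 70/(70+46)
= 70/116 = 60.34%

60.34%


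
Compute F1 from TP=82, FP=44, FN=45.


Precision = 82/126 = 0.6508
Recall = 82/127 = 0.6457
F1 = 2·P·R/(P+R) = 2·TP/(2·TP+FP+FN) = 164/(164+44+45) = 164/253 = 0.6482

0.6482


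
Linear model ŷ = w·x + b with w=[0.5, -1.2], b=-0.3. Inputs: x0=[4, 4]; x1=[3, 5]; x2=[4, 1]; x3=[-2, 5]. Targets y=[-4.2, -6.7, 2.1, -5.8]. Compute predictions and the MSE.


ŷ0 = (0.5)·(4) + (-1.2)·(4) - 0.3 = -3.1
ŷ1 = (0.5)·(3) + (-1.2)·(5) - 0.3 = -4.8
ŷ2 = (0.5)·(4) + (-1.2)·(1) - 0.3 = 0.5
ŷ3 = (0.5)·(-2) + (-1.2)·(5) - 0.3 = -7.3
errors² = [1.21, 3.61, 2.56, 2.25]
MSE = 9.6300/4 = 2.4075

2.4075


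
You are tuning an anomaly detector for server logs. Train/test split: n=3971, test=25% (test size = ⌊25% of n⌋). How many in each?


Test = ⌊3971·25/100⌋ = 992
Train = 3971 - 992 = 2979

Train: 2979, Test: 992


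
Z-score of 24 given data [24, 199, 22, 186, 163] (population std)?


μ = 118.8, σ = 79.0681
z = (24 - 118.8)/79.0681 = -1.199

-1.199


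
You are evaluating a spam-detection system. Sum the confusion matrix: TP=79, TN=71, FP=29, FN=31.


Total = TP + TN + FP + FN
= 79 + 71 + 29 + 31
= 210
(Predicted positive: 108, predicted negative: 102)

210


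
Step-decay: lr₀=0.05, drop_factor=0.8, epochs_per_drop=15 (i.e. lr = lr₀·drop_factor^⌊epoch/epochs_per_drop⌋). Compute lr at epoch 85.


n_drops = ⌊85/15⌋ = 5
lr = 0.05·0.8^5 = 0.05·0.32768 = 0.016384

0.016384


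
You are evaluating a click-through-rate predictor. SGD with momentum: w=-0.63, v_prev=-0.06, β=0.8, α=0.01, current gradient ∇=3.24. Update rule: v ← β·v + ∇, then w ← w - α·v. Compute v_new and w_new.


v_new = 0.8·-0.06 + 3.24 = -0.048 + 3.24 = 3.192
w_new = -0.63 - 0.01·3.192 = -0.63 - 0.03192 = -0.66192

v_new=3.192, w_new=-0.66192


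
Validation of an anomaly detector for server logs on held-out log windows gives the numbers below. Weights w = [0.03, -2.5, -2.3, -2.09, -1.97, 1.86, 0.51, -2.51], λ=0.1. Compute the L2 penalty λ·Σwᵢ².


‖w‖₂² = (0.03)² + (-2.5)² + (-2.3)² + (-2.09)² + (-1.97)² + (1.86)² + (0.51)² + (-2.51)²
     = 0.0009 + 6.25 + 5.29 + 4.3681 + 3.8809 + 3.4596 + 0.2601 + 6.3001
     = 29.8097
λ·‖w‖₂² = 0.1·29.8097 = 2.98097

2.98097


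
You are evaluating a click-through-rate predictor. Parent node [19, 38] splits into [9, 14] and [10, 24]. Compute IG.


Parent = [19, 38], H_parent = 0.9183
H_left = 0.9656 (n=23), H_right = 0.874 (n=34)
H_children = (23/57)·0.9656 + (34/57)·0.874 = 0.911
IG = 0.9183 - 0.911 = 0.0073

0.0073


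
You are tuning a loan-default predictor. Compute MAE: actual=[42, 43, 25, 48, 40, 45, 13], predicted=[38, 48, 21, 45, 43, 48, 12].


Absolute errors: |42-38|=4, |43-48|=5, |25-21|=4, |48-45|=3, |40-43|=3, |45-48|=3, |13-12|=1
Sum = 23
MAE = 23/7 = 23/7

23/7


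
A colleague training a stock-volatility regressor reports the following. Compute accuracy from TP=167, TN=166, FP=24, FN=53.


Accuracy = (TP+TN)/(TP+TN+FP+FN)
= (167+166)/(410)
= 333/410 = 81.22%

81.22%


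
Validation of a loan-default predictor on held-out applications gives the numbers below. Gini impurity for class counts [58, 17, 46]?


Probabilities: [58/121, 17/121, 46/121] ≈ [0.4793, 0.1405, 0.3802]
Σpᵢ² = (3364 + 289 + 2116)/121² = 5769/14641
Gini = 1 - Σpᵢ² = 1 - 5769/14641 = 0.606

0.606


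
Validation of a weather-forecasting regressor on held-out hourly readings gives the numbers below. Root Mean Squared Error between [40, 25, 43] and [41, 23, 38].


MSE = 30/3 = 10
RMSE = √(30/3) = 3.1623

3.1623


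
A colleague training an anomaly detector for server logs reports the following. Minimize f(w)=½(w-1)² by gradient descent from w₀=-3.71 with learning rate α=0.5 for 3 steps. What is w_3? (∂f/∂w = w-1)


step 1: grad = -3.71-1 = -4.71; w = -3.71 - 0.5·(-4.71) = -1.355
step 2: grad = -1.355-1 = -2.355; w = -1.355 - 0.5·(-2.355) = -0.1775
step 3: grad = -0.1775-1 = -1.1775; w = -0.1775 - 0.5·(-1.1775) = 0.41125

0.41125


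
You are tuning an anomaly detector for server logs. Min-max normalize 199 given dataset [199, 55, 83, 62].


min=55, max=199
(199-55)/(199-55) = 144/144 = 1.0

1.0


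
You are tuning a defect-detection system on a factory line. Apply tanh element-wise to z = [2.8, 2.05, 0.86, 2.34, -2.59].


tanh(2.8) = 0.9926
tanh(2.05) = 0.9674
tanh(0.86) = 0.6963
tanh(2.34) = 0.9816
tanh(-2.59) = -0.9888
result = [0.9926, 0.9674, 0.6963, 0.9816, -0.9888]

[0.9926, 0.9674, 0.6963, 0.9816, -0.9888]


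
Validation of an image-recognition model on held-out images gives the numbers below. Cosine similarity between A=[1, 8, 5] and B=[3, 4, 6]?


A·B = 1·3 + 8·4 + 5·6 = 65
‖A‖ = √90 = 9.4868, ‖B‖ = √61 = 7.8102
cos = 65/(√90·√61) = 65/√5490 = 0.8773

0.8773


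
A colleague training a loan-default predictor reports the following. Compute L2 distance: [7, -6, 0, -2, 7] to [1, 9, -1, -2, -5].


d = √((7-1)² + (-6-9)² + (0+ 1)² + (-2+ 2)² + (7+ 5)²)
  = √(36 + 225 + 1 + 0 + 144)
  = √406 = 20.1494

20.1494


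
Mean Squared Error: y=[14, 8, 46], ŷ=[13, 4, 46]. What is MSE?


Squared errors: (14-13)²=1, (8-4)²=16, (46-46)²=0
Sum = 17
MSE = 17/3 = 17/3

17/3


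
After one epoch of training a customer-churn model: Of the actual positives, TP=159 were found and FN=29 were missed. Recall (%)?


Recall = TP/(TP+FN)
= 159/(159+29)
= 159/188 = 84.57%

84.57%


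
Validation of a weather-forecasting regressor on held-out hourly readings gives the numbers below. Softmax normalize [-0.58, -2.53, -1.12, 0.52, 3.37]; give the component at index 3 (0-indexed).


Exponentials: e^-0.58=0.5599, e^-2.53=0.0797, e^-1.12=0.3263, e^0.52=1.682, e^3.37=29.0785
Sum = 31.7264
Softmax = [0.0176, 0.0025, 0.0103, 0.053, 0.9165]
p[3] = 1.682/31.7264 = 0.053

0.053


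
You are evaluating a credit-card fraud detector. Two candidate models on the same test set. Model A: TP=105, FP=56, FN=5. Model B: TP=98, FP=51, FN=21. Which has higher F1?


Model A: P=105/161=0.6522, R=105/110=0.9545, F1=2PR/(P+R)=2TP/(2TP+FP+FN)=210/271=0.7749
Model B: P=98/149=0.6577, R=98/119=0.8235, F1=2PR/(P+R)=2TP/(2TP+FP+FN)=196/268=0.7313
0.7749 > 0.7313 → Model A

Model A


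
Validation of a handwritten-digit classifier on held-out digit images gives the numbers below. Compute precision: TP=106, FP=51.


Precision = TP/(TP+FP)
= 106/(106+51)
= 106/157 = 67.52%

67.52%


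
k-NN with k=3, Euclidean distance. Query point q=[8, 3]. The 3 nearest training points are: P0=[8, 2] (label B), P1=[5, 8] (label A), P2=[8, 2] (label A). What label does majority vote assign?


d(q,P0) = 1.0  (label B)
d(q,P1) = 5.831  (label A)
d(q,P2) = 1.0  (label A)
Votes: A=2, B=1
Majority → A

A


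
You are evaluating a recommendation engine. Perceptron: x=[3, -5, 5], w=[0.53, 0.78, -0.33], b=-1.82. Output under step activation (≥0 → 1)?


z = (3)·(0.53) + (-5)·(0.78) + (5)·(-0.33) - 1.82
  = -5.78
step(z) = 0 (z<0)

0


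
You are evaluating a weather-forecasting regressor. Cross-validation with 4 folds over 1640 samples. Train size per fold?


Fold size = 1640/4 = 410
Training per fold = 1640 - 410 = 1230

1230


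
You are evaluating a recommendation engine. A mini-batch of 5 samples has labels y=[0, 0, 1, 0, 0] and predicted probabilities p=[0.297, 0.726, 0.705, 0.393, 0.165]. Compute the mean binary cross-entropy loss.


L[0] = -ln(1-0.297) = -ln(0.703) = 0.3524
L[1] = -ln(1-0.726) = -ln(0.274) = 1.2946
L[2] = -ln(0.705) = 0.3496
L[3] = -ln(1-0.393) = -ln(0.607) = 0.4992
L[4] = -ln(1-0.165) = -ln(0.835) = 0.1803
mean = (0.3524 + 1.2946 + 0.3496 + 0.4992 + 0.1803)/5 = 0.5352

0.5352


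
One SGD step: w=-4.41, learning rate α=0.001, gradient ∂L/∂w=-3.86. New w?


w_new = w - α·∇
= -4.41 - 0.001·-3.86
= -4.41 + 0.00386
= -4.40614

-4.40614


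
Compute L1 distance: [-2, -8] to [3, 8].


d = |-2-3| + |-8-8|
  = 5 + 16
  = 21

21


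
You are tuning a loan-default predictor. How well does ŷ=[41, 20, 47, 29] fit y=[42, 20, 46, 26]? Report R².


ȳ = 33.5
SS_res = Σ(y-ŷ)² = 11
SS_tot = Σ(y-ȳ)² = 467
R² = 1 - SS_res/SS_tot = 1 - 0.0236 = 0.9764

0.9764


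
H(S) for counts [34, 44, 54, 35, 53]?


Probabilities: [34/220, 44/220, 54/220, 35/220, 53/220] ≈ [0.1545, 0.2, 0.2455, 0.1591, 0.2409]
H = -((34/220)·log₂(34/220) + (44/220)·log₂(44/220) + (54/220)·log₂(54/220) + (35/220)·log₂(35/220) + (53/220)·log₂(53/220))
  = 2.2947 bits

2.2947 bits


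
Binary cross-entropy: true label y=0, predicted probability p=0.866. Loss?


BCE = -[y·ln(p) + (1-y)·ln(1-p)]
= -0 - 1·ln(1-0.866)
= -ln(0.134) = 2.0099

2.0099


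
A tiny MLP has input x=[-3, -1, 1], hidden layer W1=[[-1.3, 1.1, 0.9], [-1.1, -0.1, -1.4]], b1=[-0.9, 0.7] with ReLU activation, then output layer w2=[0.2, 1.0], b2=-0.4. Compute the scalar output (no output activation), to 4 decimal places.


z1[0] = (-1.3)·(-3) + (1.1)·(-1) + (0.9)·(1) - 0.9 = 2.8
z1[1] = (-1.1)·(-3) + (-0.1)·(-1) + (-1.4)·(1) + 0.7 = 2.7
h = ReLU(z1) = [2.8, 2.7]
output = (0.2)·(2.8) + (1.0)·(2.7) - 0.4 = 2.86

2.86


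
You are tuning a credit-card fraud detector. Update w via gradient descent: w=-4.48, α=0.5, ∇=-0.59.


w_new = w - α·∇
= -4.48 - 0.5·-0.59
= -4.48 + 0.295
= -4.185

-4.185


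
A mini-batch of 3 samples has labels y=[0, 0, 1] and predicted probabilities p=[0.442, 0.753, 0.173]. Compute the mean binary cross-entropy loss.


L[0] = -ln(1-0.442) = -ln(0.558) = 0.5834
L[1] = -ln(1-0.753) = -ln(0.247) = 1.3984
L[2] = -ln(0.173) = 1.7545
mean = (0.5834 + 1.3984 + 1.7545)/3 = 1.2454

1.2454


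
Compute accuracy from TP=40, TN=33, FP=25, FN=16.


Accuracy = (TP+TN)/(TP+TN+FP+FN)
= (40+33)/(114)
= 73/114 = 64.04%

64.04%


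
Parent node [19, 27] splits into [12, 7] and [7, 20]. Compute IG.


Parent = [19, 27], H_parent = 0.9781
H_left = 0.9495 (n=19), H_right = 0.8256 (n=27)
H_children = (19/46)·0.9495 + (27/46)·0.8256 = 0.8768
IG = 0.9781 - 0.8768 = 0.1013

0.1013


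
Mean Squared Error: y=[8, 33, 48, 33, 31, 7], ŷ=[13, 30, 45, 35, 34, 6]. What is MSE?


Squared errors: (8-13)²=25, (33-30)²=9, (48-45)²=9, (33-35)²=4, (31-34)²=9, (7-6)²=1
Sum = 57
MSE = 57/6 = 19/2

19/2


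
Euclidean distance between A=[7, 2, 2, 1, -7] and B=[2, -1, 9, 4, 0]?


d = √((7-2)² + (2+ 1)² + (2-9)² + (1-4)² + (-7-0)²)
  = √(25 + 9 + 49 + 9 + 49)
  = √141 = 11.8743

11.8743


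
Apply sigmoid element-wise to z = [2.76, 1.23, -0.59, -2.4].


σ(2.76) = 1/(1+e^-2.76) = 0.9405
σ(1.23) = 1/(1+e^-1.23) = 0.7738
σ(-0.59) = 1/(1+e^0.59) = 0.3566
σ(-2.4) = 1/(1+e^2.4) = 0.0832
result = [0.9405, 0.7738, 0.3566, 0.0832]

[0.9405, 0.7738, 0.3566, 0.0832]


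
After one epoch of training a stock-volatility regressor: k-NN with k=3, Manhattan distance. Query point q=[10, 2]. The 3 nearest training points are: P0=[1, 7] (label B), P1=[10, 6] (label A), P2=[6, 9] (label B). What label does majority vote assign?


d(q,P0) = 14  (label B)
d(q,P1) = 4  (label A)
d(q,P2) = 11  (label B)
Votes: A=1, B=2
Majority → B

B


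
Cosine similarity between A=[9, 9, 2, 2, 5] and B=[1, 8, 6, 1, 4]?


A·B = 9·1 + 9·8 + 2·6 + 2·1 + 5·4 = 115
‖A‖ = √195 = 13.9642, ‖B‖ = √118 = 10.8628
cos = 115/(√195·√118) = 115/√23010 = 0.7581

0.7581


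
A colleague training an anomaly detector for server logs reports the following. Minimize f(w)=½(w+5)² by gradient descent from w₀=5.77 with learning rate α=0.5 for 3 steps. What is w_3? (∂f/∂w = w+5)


step 1: grad = 5.77+5 = 10.77; w = 5.77 - 0.5·(10.77) = 0.385
step 2: grad = 0.385+5 = 5.385; w = 0.385 - 0.5·(5.385) = -2.3075
step 3: grad = -2.3075+5 = 2.6925; w = -2.3075 - 0.5·(2.6925) = -3.65375

-3.65375


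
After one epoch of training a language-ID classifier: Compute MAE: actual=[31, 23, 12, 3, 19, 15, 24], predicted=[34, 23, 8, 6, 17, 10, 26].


Absolute errors: |31-34|=3, |23-23|=0, |12-8|=4, |3-6|=3, |19-17|=2, |15-10|=5, |24-26|=2
Sum = 19
MAE = 19/7 = 19/7

19/7


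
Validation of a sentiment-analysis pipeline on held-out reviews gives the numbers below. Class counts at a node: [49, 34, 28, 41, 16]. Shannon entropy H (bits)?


Probabilities: [49/168, 34/168, 28/168, 41/168, 16/168] ≈ [0.2917, 0.2024, 0.1667, 0.244, 0.0952]
H = -((49/168)·log₂(49/168) + (34/168)·log₂(34/168) + (28/168)·log₂(28/168) + (41/168)·log₂(41/168) + (16/168)·log₂(16/168))
  = 2.2354 bits

2.2354 bits


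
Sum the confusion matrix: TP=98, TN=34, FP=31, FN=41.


Total = TP + TN + FP + FN
= 98 + 34 + 31 + 41
= 204
(Predicted positive: 129, predicted negative: 75)

204


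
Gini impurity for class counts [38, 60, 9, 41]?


Probabilities: [38/148, 60/148, 9/148, 41/148] ≈ [0.2568, 0.4054, 0.0608, 0.277]
Σpᵢ² = (1444 + 3600 + 81 + 1681)/148² = 6806/21904
Gini = 1 - Σpᵢ² = 1 - 6806/21904 = 0.6893

0.6893


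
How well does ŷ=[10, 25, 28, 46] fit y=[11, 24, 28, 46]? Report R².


ȳ = 27.25
SS_res = Σ(y-ŷ)² = 2
SS_tot = Σ(y-ȳ)² = 626.75
R² = 1 - SS_res/SS_tot = 1 - 0.0032 = 0.9968

0.9968


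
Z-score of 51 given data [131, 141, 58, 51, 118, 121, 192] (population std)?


μ = 116, σ = 45.1094
z = (51 - 116)/45.1094 = -1.4409

-1.4409


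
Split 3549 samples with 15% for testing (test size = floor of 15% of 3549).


Test = ⌊3549·15/100⌋ = 532
Train = 3549 - 532 = 3017

Train: 3017, Test: 532


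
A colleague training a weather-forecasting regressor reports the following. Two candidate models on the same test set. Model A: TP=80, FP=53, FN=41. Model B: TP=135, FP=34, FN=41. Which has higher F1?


Model A: P=80/133=0.6015, R=80/121=0.6612, F1=2PR/(P+R)=2TP/(2TP+FP+FN)=160/254=0.6299
Model B: P=135/169=0.7988, R=135/176=0.767, F1=2PR/(P+R)=2TP/(2TP+FP+FN)=270/345=0.7826
0.6299 < 0.7826 → Model B

Model B
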